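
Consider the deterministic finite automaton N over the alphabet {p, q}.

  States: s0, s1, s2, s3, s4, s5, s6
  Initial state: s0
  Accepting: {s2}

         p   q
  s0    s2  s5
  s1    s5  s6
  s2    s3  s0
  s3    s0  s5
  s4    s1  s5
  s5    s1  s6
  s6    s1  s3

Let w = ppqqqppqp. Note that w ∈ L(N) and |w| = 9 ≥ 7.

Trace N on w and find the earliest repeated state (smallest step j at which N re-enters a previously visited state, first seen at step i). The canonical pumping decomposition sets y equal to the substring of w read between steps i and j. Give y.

State sequence: s0 -p-> s2 -p-> s3 -q-> s5 -q-> s6 -q-> s3 -p-> s0 -p-> s2 -q-> s0 -p-> s2
First repeat at step 5: s3 was already visited.

So i = 2, j = 5, giving x = w[0:2] = pp, y = w[2:5] = qqq, z = w[5:9] = ppqp.
Check: |xy| = 5 ≤ 7 and |y| = 3 ≥ 1. Reading y takes N from s3 back to s3, so every xyⁱz is accepted.
Pumping length from the standard proof: p = 7 (the number of states). The repeated state found above gives |xy| = j ≤ 7 and |y| = j − i ≥ 1.

qqq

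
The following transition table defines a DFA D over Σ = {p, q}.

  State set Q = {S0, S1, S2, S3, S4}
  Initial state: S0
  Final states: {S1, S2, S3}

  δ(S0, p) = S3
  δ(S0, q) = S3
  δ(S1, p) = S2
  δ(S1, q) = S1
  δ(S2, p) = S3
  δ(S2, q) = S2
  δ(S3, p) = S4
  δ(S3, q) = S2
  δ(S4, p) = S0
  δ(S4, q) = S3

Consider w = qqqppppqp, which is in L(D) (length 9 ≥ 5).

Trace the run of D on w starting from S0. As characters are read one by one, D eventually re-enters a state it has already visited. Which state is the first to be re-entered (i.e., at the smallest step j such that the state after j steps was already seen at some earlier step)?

S2

Run of D on w = q q q p p p p q p:
  step 0: S0  (start)
  step 1: S3  (read q: S0→S3)
  step 2: S2  (read q: S3→S2)
  step 3: S2  (read q: S2→S2)   ← first repeat (S2 seen earlier)
  step 4: S3  (read p: S2→S3)
  step 5: S4  (read p: S3→S4)
  step 6: S0  (read p: S4→S0)
  step 7: S3  (read p: S0→S3)
  step 8: S2  (read q: S3→S2)
  step 9: S3  (read p: S2→S3)

The earliest repeat is at step j = 3: D is in S2, which it already visited at step i = 2.
The DFA has 5 states, so the proof of the pumping lemma guarantees a repeated state among the first 5+1 visited; the segment between the two visits is the pumpable y.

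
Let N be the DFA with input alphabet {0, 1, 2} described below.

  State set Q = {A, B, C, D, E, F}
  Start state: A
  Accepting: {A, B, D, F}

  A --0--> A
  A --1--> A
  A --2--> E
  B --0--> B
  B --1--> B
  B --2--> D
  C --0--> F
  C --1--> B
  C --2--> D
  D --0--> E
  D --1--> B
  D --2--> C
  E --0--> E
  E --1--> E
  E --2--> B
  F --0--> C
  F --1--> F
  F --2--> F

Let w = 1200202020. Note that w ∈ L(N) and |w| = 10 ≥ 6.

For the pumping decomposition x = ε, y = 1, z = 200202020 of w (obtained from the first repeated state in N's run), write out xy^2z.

xy^2z = ε·1·1·200202020 = 11200202020.
Reading y = 1 takes N from A back to A, so after x·y·y the machine is still in A, and z then leads to the accepting state B. Hence 11200202020 ∈ L(N).

11200202020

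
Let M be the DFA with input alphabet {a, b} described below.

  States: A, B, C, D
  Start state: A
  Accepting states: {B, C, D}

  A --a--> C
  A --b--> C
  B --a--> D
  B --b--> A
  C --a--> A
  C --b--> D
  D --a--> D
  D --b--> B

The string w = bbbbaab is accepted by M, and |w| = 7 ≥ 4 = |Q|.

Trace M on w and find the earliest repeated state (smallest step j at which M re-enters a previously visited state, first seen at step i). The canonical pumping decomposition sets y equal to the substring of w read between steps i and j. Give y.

bbbb

Run of M on w = b b b b a a b:
  step 0: A  (start)
  step 1: C  (read b: A→C)
  step 2: D  (read b: C→D)
  step 3: B  (read b: D→B)
  step 4: A  (read b: B→A)   ← first repeat (A seen earlier)
  step 5: C  (read a: A→C)
  step 6: A  (read a: C→A)
  step 7: C  (read b: A→C)

So i = 0, j = 4, giving x = w[0:0] = ε, y = w[0:4] = bbbb, z = w[4:7] = aab.
Check: |xy| = 4 ≤ 4 and |y| = 4 ≥ 1. Reading y takes M from A back to A, so every xyⁱz is accepted.
The DFA has 4 states, so the proof of the pumping lemma guarantees a repeated state among the first 4+1 visited; the segment between the two visits is the pumpable y.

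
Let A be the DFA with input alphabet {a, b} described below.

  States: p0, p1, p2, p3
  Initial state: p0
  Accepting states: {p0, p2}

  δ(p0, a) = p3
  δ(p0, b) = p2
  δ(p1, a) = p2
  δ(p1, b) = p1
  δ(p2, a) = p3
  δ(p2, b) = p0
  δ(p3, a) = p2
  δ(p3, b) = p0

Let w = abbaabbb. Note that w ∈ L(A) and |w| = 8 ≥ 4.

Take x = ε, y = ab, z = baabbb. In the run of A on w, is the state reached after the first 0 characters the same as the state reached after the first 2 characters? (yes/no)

yes

Run of A on the first 2 characters of w = a b:
  step 0: p0  (start)
  step 1: p3  (read a: p0→p3)
  step 2: p0  (read b: p3→p0)

After x (step 0): p0. After xy (step 2): p0.
They match, so y = ab drives A around a cycle from p0 back to itself; pumping y any number of times keeps A in p0 before reading z, and xyⁱz ∈ L(A) for every i ≥ 0.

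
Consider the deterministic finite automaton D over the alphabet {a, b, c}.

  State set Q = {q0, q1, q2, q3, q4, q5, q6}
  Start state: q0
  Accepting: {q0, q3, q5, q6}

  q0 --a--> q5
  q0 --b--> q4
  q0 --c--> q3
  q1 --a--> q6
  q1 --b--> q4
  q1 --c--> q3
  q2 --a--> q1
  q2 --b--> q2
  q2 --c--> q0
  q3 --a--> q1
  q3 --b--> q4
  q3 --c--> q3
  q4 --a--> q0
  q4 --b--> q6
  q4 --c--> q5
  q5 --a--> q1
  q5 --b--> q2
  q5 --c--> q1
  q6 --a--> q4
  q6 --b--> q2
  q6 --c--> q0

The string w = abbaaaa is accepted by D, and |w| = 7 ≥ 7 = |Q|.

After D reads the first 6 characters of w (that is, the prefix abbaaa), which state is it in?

Run of D on the first 6 characters of w = a b b a a a:
  step 0: q0  (start)
  step 1: q5  (read a: q0→q5)
  step 2: q2  (read b: q5→q2)
  step 3: q2  (read b: q2→q2)
  step 4: q1  (read a: q2→q1)
  step 5: q6  (read a: q1→q6)
  step 6: q4  (read a: q6→q4)

After reading 6 characters, D is in state q4.

q4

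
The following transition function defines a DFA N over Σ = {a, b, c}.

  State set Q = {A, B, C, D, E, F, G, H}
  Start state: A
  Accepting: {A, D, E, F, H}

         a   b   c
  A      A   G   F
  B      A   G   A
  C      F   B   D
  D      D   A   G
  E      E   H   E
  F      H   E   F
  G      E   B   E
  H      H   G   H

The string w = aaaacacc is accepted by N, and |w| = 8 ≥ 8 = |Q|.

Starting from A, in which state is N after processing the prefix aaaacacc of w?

Run of N on the first 8 characters of w = a a a a c a c c:
  step 0: A  (start)
  step 1: A  (read a: A→A)
  step 2: A  (read a: A→A)
  step 3: A  (read a: A→A)
  step 4: A  (read a: A→A)
  step 5: F  (read c: A→F)
  step 6: H  (read a: F→H)
  step 7: H  (read c: H→H)
  step 8: H  (read c: H→H)

After reading 8 characters, N is in state H.

H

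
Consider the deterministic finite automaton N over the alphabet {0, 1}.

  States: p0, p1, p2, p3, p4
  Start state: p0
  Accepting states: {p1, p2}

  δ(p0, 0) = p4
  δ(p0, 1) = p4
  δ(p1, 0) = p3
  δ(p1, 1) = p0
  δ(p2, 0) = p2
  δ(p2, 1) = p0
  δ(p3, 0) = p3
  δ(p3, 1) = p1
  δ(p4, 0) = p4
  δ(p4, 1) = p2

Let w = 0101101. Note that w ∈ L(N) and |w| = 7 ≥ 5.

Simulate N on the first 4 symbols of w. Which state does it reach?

Run of N on the first 4 characters of w = 0 1 0 1:
  step 0: p0  (start)
  step 1: p4  (read 0: p0→p4)
  step 2: p2  (read 1: p4→p2)
  step 3: p2  (read 0: p2→p2)
  step 4: p0  (read 1: p2→p0)

After reading 4 characters, N is in state p0.

p0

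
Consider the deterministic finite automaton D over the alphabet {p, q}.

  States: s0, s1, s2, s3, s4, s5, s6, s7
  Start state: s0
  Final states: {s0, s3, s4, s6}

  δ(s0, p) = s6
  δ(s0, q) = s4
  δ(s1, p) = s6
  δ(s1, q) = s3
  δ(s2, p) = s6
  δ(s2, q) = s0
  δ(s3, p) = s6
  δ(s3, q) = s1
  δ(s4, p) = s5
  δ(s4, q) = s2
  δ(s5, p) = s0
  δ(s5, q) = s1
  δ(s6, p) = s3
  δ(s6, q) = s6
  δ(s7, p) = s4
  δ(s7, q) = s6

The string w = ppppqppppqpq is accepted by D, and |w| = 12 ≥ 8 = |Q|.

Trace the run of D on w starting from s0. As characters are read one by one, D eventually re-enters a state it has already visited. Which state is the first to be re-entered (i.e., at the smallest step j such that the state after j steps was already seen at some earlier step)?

s6

State sequence: s0 -p-> s6 -p-> s3 -p-> s6 -p-> s3 -q-> s1 -p-> s6 -p-> s3 -p-> s6 -p-> s3 -q-> s1 -p-> s6 -q-> s6
First repeat at step 3: s6 was already visited.

The earliest repeat is at step j = 3: D is in s6, which it already visited at step i = 1.
Since D has 8 states, any run of length ≥ 8 visits 8+1 states, so by pigeonhole some state repeats within the first 8 steps — that repeat gives the pumpable loop.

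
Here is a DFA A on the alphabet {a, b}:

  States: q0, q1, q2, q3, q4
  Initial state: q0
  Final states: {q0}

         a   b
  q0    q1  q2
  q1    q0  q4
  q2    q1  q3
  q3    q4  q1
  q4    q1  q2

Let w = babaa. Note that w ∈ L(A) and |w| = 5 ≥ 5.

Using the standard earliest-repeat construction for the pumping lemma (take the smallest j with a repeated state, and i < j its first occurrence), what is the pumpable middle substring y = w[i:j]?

ba

Run of A on w = b a b a a:
  step 0: q0  (start)
  step 1: q2  (read b: q0→q2)
  step 2: q1  (read a: q2→q1)
  step 3: q4  (read b: q1→q4)
  step 4: q1  (read a: q4→q1)   ← first repeat (q1 seen earlier)
  step 5: q0  (read a: q1→q0)

So i = 2, j = 4, giving x = w[0:2] = ba, y = w[2:4] = ba, z = w[4:5] = a.
Check: |xy| = 4 ≤ 5 and |y| = 2 ≥ 1. Reading y takes A from q1 back to q1, so every xyⁱz is accepted.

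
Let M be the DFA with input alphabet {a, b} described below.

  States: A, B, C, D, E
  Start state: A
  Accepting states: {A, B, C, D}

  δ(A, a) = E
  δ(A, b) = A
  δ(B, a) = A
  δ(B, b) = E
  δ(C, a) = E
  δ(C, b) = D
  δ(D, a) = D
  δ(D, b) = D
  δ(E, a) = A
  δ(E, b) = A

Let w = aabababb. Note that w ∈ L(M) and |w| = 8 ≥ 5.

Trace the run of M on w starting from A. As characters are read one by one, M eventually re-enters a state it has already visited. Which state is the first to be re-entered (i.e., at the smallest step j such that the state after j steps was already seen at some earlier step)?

A

Run of M on w = a a b a b a b b:
  step 0: A  (start)
  step 1: E  (read a: A→E)
  step 2: A  (read a: E→A)   ← first repeat (A seen earlier)
  step 3: A  (read b: A→A)
  step 4: E  (read a: A→E)
  step 5: A  (read b: E→A)
  step 6: E  (read a: A→E)
  step 7: A  (read b: E→A)
  step 8: A  (read b: A→A)

The earliest repeat is at step j = 2: M is in A, which it already visited at step i = 0.
With |Q| = 5, pigeonhole forces a state repeat no later than step 5; the substring read between the first and second visits to that state can be pumped.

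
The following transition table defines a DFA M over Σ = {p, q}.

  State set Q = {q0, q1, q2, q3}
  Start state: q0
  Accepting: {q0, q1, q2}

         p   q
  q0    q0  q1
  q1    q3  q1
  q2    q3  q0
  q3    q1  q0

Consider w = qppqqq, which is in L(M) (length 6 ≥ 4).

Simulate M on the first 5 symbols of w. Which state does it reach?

q1

State sequence: q0 -q-> q1 -p-> q3 -p-> q1 -q-> q1 -q-> q1

After reading 5 characters, M is in state q1.
(This kind of state-tracing is the core of the pumping-lemma construction: with 4 states, pigeonhole forces a repeat within the first 4 steps.)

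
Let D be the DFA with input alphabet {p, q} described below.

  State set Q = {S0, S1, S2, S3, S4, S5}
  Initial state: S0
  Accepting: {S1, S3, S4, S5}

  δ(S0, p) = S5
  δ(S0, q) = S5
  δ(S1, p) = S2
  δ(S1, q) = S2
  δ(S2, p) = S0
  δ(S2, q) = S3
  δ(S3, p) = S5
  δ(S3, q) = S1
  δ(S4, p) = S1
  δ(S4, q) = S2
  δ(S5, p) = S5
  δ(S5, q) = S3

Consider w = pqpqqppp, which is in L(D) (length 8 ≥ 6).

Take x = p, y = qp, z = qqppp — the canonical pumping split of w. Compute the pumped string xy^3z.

xy^3z = p·qp·qp·qp·qqppp = pqpqpqpqqppp.
Reading y = qp takes D from S5 back to S5, so after x·y·y·y the machine is still in S5, and z then leads to the accepting state S5. Hence pqpqpqpqqppp ∈ L(D).

pqpqpqpqqppp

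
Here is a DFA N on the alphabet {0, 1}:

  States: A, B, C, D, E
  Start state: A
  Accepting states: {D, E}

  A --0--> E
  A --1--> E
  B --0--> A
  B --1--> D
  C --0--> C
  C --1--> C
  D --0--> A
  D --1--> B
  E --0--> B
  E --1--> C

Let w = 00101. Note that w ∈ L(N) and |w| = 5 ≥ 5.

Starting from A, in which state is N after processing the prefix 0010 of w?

State sequence: A -0-> E -0-> B -1-> D -0-> A

After reading 4 characters, N is in state A.

A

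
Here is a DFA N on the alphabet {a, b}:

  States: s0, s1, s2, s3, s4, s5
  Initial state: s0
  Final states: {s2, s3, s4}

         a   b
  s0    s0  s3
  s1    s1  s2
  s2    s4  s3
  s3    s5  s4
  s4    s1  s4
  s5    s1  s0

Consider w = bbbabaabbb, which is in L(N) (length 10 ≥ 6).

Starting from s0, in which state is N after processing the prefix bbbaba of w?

State sequence: s0 -b-> s3 -b-> s4 -b-> s4 -a-> s1 -b-> s2 -a-> s4

After reading 6 characters, N is in state s4.

s4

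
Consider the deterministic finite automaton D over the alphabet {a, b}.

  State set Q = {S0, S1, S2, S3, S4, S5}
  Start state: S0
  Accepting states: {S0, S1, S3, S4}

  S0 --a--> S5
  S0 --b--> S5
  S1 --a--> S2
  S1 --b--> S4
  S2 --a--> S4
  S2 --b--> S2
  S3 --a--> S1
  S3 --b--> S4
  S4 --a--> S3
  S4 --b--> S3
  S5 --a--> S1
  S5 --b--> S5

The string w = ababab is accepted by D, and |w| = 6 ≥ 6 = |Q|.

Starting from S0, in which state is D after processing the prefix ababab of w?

S4

State sequence: S0 -a-> S5 -b-> S5 -a-> S1 -b-> S4 -a-> S3 -b-> S4

After reading 6 characters, D is in state S4.
(This kind of state-tracing is the core of the pumping-lemma construction: with 6 states, pigeonhole forces a repeat within the first 6 steps.)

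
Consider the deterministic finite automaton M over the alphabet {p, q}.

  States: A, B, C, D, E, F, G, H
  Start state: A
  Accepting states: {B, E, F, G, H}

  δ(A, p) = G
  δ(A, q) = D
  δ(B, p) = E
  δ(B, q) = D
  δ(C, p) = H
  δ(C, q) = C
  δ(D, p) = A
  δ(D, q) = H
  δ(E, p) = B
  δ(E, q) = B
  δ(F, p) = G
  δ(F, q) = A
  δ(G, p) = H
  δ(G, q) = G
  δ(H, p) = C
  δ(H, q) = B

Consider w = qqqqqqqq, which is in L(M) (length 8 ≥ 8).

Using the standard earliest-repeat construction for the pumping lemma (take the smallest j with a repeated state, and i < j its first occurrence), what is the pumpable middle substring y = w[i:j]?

State sequence: A -q-> D -q-> H -q-> B -q-> D -q-> H -q-> B -q-> D -q-> H
First repeat at step 4: D was already visited.

So i = 1, j = 4, giving x = w[0:1] = q, y = w[1:4] = qqq, z = w[4:8] = qqqq.
Check: |xy| = 4 ≤ 8 and |y| = 3 ≥ 1. Reading y takes M from D back to D, so every xyⁱz is accepted.

qqq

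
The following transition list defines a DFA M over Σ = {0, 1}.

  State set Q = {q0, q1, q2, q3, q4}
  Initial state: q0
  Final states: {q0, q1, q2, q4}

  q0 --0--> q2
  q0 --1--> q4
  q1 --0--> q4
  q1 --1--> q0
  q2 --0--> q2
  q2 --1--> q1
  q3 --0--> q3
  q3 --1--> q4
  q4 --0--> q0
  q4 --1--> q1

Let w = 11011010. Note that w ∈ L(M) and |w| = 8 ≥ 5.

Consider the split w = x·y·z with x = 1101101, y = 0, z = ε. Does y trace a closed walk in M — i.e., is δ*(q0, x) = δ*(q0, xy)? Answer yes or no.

Run of M on the first 8 characters of w = 1 1 0 1 1 0 1 0:
  step 0: q0  (start)
  step 1: q4  (read 1: q0→q4)
  step 2: q1  (read 1: q4→q1)
  step 3: q4  (read 0: q1→q4)
  step 4: q1  (read 1: q4→q1)
  step 5: q0  (read 1: q1→q0)
  step 6: q2  (read 0: q0→q2)
  step 7: q1  (read 1: q2→q1)
  step 8: q4  (read 0: q1→q4)

After x (step 7): q1. After xy (step 8): q4.
They differ (q1 ≠ q4), so y is not a cycle from the state after x; this split is not the one the pumping-lemma construction produces, and pumping y need not keep the string in L(M).

no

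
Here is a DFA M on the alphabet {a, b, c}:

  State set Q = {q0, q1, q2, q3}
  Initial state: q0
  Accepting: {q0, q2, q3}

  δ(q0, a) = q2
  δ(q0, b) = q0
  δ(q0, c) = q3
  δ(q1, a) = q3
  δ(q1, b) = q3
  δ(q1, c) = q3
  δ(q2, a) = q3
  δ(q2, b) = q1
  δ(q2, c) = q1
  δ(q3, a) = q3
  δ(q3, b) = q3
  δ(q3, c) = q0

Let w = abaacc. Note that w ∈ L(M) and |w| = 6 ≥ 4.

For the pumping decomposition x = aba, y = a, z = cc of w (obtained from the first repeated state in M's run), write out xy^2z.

abaaacc

xy^2z = aba·a·a·cc = abaaacc.
Reading y = a takes M from q3 back to q3, so after x·y·y the machine is still in q3, and z then leads to the accepting state q3. Hence abaaacc ∈ L(M).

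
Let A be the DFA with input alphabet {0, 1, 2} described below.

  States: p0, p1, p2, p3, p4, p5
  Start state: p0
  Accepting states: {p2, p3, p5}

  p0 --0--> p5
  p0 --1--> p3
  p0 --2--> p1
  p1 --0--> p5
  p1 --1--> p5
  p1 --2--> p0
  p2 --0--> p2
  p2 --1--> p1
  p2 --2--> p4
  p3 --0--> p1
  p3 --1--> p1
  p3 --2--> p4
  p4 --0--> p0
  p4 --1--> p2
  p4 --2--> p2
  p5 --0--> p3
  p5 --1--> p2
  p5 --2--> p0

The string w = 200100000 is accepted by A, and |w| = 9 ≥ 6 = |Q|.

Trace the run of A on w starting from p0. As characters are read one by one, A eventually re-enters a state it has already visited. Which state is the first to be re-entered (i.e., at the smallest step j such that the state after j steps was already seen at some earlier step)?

State sequence: p0 -2-> p1 -0-> p5 -0-> p3 -1-> p1 -0-> p5 -0-> p3 -0-> p1 -0-> p5 -0-> p3
First repeat at step 4: p1 was already visited.

The earliest repeat is at step j = 4: A is in p1, which it already visited at step i = 1.

p1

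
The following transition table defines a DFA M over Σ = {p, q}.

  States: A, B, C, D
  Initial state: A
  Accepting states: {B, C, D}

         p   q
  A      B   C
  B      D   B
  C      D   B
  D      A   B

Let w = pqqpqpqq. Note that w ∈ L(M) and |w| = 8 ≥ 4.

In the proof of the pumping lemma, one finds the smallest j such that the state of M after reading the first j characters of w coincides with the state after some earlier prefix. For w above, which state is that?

Run of M on w = p q q p q p q q:
  step 0: A  (start)
  step 1: B  (read p: A→B)
  step 2: B  (read q: B→B)   ← first repeat (B seen earlier)
  step 3: B  (read q: B→B)
  step 4: D  (read p: B→D)
  step 5: B  (read q: D→B)
  step 6: D  (read p: B→D)
  step 7: B  (read q: D→B)
  step 8: B  (read q: B→B)

The earliest repeat is at step j = 2: M is in B, which it already visited at step i = 1.
Pumping length from the standard proof: p = 4 (the number of states). The repeated state found above gives |xy| = j ≤ 4 and |y| = j − i ≥ 1.

B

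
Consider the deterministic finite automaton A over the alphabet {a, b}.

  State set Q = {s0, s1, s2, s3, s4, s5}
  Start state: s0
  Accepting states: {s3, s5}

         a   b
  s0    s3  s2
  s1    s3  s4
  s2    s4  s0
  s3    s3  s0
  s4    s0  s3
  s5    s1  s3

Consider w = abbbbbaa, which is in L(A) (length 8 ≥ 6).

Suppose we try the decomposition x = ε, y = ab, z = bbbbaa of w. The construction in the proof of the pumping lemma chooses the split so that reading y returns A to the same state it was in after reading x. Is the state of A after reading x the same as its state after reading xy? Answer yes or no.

yes

Run of A on the first 2 characters of w = a b:
  step 0: s0  (start)
  step 1: s3  (read a: s0→s3)
  step 2: s0  (read b: s3→s0)

After x (step 0): s0. After xy (step 2): s0.
They match, so y = ab drives A around a cycle from s0 back to itself; pumping y any number of times keeps A in s0 before reading z, and xyⁱz ∈ L(A) for every i ≥ 0.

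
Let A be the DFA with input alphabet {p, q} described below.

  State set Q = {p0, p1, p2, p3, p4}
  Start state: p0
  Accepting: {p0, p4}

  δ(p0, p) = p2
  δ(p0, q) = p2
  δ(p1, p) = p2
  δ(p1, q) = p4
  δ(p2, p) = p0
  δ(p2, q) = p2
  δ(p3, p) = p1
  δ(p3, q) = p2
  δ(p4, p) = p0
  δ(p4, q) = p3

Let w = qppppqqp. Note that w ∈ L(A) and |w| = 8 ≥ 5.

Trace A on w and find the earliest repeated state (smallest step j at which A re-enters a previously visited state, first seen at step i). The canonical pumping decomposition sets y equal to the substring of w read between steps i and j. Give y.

State sequence: p0 -q-> p2 -p-> p0 -p-> p2 -p-> p0 -p-> p2 -q-> p2 -q-> p2 -p-> p0
First repeat at step 2: p0 was already visited.

So i = 0, j = 2, giving x = w[0:0] = ε, y = w[0:2] = qp, z = w[2:8] = pppqqp.
Check: |xy| = 2 ≤ 5 and |y| = 2 ≥ 1. Reading y takes A from p0 back to p0, so every xyⁱz is accepted.

qp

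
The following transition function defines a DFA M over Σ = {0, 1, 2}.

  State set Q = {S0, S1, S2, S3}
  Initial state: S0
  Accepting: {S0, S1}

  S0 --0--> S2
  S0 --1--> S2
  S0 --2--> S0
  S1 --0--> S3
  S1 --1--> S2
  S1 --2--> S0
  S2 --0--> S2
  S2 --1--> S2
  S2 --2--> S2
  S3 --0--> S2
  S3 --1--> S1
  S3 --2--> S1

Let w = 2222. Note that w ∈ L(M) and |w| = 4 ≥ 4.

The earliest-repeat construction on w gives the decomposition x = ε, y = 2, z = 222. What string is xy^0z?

xy⁰z = xz = ε·222 = 222.
Reading y = 2 takes M from S0 back to S0, so after x the machine is still in S0, and z then leads to the accepting state S0. Hence 222 ∈ L(M).

222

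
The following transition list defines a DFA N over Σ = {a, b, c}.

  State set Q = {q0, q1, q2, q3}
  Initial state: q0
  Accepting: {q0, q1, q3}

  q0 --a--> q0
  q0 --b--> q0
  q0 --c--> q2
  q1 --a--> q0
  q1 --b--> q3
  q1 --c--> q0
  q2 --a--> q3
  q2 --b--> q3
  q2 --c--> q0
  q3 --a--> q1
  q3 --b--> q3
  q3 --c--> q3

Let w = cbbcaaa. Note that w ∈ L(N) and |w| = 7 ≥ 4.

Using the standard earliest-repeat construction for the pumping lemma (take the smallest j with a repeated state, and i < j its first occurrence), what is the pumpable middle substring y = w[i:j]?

Run of N on w = c b b c a a a:
  step 0: q0  (start)
  step 1: q2  (read c: q0→q2)
  step 2: q3  (read b: q2→q3)
  step 3: q3  (read b: q3→q3)   ← first repeat (q3 seen earlier)
  step 4: q3  (read c: q3→q3)
  step 5: q1  (read a: q3→q1)
  step 6: q0  (read a: q1→q0)
  step 7: q0  (read a: q0→q0)

So i = 2, j = 3, giving x = w[0:2] = cb, y = w[2:3] = b, z = w[3:7] = caaa.
Check: |xy| = 3 ≤ 4 and |y| = 1 ≥ 1. Reading y takes N from q3 back to q3, so every xyⁱz is accepted.

b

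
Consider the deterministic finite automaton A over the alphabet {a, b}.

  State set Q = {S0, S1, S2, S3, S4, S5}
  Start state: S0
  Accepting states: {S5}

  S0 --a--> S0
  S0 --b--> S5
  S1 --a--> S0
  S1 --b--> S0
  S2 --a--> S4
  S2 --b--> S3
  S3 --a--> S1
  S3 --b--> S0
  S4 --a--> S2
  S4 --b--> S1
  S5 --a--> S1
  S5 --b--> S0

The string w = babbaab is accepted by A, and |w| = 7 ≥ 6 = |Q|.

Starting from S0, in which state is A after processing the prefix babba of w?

S1

Run of A on the first 5 characters of w = b a b b a:
  step 0: S0  (start)
  step 1: S5  (read b: S0→S5)
  step 2: S1  (read a: S5→S1)
  step 3: S0  (read b: S1→S0)
  step 4: S5  (read b: S0→S5)
  step 5: S1  (read a: S5→S1)

After reading 5 characters, A is in state S1.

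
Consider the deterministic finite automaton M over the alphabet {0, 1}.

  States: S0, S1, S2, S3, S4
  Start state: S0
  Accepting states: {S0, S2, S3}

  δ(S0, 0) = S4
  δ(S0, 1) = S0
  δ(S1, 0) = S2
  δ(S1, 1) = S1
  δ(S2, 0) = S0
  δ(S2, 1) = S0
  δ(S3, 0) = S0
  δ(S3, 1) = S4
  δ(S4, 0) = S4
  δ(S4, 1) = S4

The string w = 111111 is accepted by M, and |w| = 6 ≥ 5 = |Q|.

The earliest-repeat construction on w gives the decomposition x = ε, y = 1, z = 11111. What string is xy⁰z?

11111

xy⁰z = xz = ε·11111 = 11111.
Reading y = 1 takes M from S0 back to S0, so after x the machine is still in S0, and z then leads to the accepting state S0. Hence 11111 ∈ L(M).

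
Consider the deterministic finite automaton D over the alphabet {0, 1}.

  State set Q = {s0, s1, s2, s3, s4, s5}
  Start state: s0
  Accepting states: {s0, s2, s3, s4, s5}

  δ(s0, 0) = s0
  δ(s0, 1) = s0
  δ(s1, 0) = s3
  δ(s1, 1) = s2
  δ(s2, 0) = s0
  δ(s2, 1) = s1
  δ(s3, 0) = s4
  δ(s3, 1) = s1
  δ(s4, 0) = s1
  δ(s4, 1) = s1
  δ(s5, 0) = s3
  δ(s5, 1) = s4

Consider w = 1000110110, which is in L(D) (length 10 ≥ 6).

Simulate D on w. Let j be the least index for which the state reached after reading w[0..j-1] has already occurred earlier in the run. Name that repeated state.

State sequence: s0 -1-> s0 -0-> s0 -0-> s0 -0-> s0 -1-> s0 -1-> s0 -0-> s0 -1-> s0 -1-> s0 -0-> s0
First repeat at step 1: s0 was already visited.

The earliest repeat is at step j = 1: D is in s0, which it already visited at step i = 0.
Pumping length from the standard proof: p = 6 (the number of states). The repeated state found above gives |xy| = j ≤ 6 and |y| = j − i ≥ 1.

s0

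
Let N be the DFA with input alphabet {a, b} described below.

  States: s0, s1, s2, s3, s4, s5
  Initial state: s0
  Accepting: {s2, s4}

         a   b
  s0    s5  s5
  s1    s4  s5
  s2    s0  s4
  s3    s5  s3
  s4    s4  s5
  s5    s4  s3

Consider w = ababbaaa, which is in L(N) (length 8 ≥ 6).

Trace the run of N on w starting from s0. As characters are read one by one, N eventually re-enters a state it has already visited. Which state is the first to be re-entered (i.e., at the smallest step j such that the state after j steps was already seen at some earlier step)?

s5

Run of N on w = a b a b b a a a:
  step 0: s0  (start)
  step 1: s5  (read a: s0→s5)
  step 2: s3  (read b: s5→s3)
  step 3: s5  (read a: s3→s5)   ← first repeat (s5 seen earlier)
  step 4: s3  (read b: s5→s3)
  step 5: s3  (read b: s3→s3)
  step 6: s5  (read a: s3→s5)
  step 7: s4  (read a: s5→s4)
  step 8: s4  (read a: s4→s4)

The earliest repeat is at step j = 3: N is in s5, which it already visited at step i = 1.
Pumping length from the standard proof: p = 6 (the number of states). The repeated state found above gives |xy| = j ≤ 6 and |y| = j − i ≥ 1.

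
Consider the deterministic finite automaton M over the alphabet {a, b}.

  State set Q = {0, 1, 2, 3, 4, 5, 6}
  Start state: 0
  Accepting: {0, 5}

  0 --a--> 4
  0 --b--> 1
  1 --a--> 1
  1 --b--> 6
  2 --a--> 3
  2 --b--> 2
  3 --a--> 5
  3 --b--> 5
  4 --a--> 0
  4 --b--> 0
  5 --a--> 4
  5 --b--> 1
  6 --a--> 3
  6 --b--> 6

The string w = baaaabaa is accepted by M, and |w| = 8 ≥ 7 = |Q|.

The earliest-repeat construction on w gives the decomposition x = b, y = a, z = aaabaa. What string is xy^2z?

baaaaabaa

xy^2z = b·a·a·aaabaa = baaaaabaa.
Reading y = a takes M from 1 back to 1, so after x·y·y the machine is still in 1, and z then leads to the accepting state 5. Hence baaaaabaa ∈ L(M).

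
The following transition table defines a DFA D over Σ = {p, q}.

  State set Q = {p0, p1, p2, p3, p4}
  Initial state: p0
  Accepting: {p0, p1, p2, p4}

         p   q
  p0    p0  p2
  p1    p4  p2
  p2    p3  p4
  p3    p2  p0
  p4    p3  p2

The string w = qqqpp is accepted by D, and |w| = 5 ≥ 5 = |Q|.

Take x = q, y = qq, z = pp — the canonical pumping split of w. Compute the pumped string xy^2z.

qqqqqpp

xy^2z = q·qq·qq·pp = qqqqqpp.
Reading y = qq takes D from p2 back to p2, so after x·y·y the machine is still in p2, and z then leads to the accepting state p2. Hence qqqqqpp ∈ L(D).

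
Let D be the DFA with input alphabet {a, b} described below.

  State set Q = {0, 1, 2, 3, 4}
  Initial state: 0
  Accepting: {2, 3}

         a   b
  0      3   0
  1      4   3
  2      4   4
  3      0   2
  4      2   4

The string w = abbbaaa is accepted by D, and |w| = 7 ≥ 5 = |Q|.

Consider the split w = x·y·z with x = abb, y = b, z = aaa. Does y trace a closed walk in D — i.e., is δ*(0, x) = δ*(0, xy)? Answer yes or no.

Run of D on the first 4 characters of w = a b b b:
  step 0: 0  (start)
  step 1: 3  (read a: 0→3)
  step 2: 2  (read b: 3→2)
  step 3: 4  (read b: 2→4)
  step 4: 4  (read b: 4→4)

After x (step 3): 4. After xy (step 4): 4.
They match, so y = b drives D around a cycle from 4 back to itself; pumping y any number of times keeps D in 4 before reading z, and xyⁱz ∈ L(D) for every i ≥ 0.

yes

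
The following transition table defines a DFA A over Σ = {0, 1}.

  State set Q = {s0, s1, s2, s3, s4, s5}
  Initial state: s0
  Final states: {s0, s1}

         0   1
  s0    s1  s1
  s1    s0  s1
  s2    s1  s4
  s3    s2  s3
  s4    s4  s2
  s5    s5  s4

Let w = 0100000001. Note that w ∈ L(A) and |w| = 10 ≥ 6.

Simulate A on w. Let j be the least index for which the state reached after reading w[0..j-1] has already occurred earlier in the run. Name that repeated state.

State sequence: s0 -0-> s1 -1-> s1 -0-> s0 -0-> s1 -0-> s0 -0-> s1 -0-> s0 -0-> s1 -0-> s0 -1-> s1
First repeat at step 2: s1 was already visited.

The earliest repeat is at step j = 2: A is in s1, which it already visited at step i = 1.

s1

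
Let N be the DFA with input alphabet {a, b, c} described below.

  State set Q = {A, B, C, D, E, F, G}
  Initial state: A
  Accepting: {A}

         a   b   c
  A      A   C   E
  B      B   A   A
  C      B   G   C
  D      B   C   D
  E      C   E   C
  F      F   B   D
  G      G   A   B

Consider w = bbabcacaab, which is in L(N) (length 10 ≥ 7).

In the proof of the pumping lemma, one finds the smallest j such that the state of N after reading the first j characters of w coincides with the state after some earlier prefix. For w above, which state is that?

Run of N on w = b b a b c a c a a b:
  step 0: A  (start)
  step 1: C  (read b: A→C)
  step 2: G  (read b: C→G)
  step 3: G  (read a: G→G)   ← first repeat (G seen earlier)
  step 4: A  (read b: G→A)
  step 5: E  (read c: A→E)
  step 6: C  (read a: E→C)
  step 7: C  (read c: C→C)
  step 8: B  (read a: C→B)
  step 9: B  (read a: B→B)
  step 10: A  (read b: B→A)

The earliest repeat is at step j = 3: N is in G, which it already visited at step i = 2.

G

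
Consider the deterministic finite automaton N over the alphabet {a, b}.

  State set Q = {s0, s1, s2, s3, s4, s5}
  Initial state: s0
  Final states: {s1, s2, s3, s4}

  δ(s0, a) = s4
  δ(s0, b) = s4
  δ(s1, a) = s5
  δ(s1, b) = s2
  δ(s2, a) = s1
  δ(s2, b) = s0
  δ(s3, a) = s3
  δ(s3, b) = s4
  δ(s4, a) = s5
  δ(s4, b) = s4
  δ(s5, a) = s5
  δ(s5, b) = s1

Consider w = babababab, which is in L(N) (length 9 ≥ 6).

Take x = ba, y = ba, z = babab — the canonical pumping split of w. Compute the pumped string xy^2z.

bababababab

xy^2z = ba·ba·ba·babab = bababababab.
Reading y = ba takes N from s5 back to s5, so after x·y·y the machine is still in s5, and z then leads to the accepting state s1. Hence bababababab ∈ L(N).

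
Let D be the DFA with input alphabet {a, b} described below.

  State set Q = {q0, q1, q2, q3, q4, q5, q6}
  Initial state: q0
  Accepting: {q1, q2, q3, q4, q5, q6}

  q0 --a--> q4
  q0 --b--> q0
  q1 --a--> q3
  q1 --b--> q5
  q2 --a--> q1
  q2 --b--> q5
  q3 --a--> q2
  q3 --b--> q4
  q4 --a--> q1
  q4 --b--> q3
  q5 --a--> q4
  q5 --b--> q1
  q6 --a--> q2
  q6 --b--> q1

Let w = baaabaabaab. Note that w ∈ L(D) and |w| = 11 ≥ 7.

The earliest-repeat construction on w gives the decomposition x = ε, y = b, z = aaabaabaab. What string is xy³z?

bbbaaabaabaab

xy^3z = ε·b·b·b·aaabaabaab = bbbaaabaabaab.
Reading y = b takes D from q0 back to q0, so after x·y·y·y the machine is still in q0, and z then leads to the accepting state q4. Hence bbbaaabaabaab ∈ L(D).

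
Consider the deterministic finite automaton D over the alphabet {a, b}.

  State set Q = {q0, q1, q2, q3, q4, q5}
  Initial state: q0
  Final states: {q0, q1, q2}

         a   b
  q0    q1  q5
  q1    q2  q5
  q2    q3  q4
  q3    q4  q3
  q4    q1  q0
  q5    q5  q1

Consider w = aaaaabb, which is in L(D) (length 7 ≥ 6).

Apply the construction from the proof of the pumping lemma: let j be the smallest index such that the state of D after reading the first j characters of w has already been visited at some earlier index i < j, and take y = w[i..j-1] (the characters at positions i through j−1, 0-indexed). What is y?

aaaa

State sequence: q0 -a-> q1 -a-> q2 -a-> q3 -a-> q4 -a-> q1 -b-> q5 -b-> q1
First repeat at step 5: q1 was already visited.

So i = 1, j = 5, giving x = w[0:1] = a, y = w[1:5] = aaaa, z = w[5:7] = bb.
Check: |xy| = 5 ≤ 6 and |y| = 4 ≥ 1. Reading y takes D from q1 back to q1, so every xyⁱz is accepted.
Pumping length from the standard proof: p = 6 (the number of states). The repeated state found above gives |xy| = j ≤ 6 and |y| = j − i ≥ 1.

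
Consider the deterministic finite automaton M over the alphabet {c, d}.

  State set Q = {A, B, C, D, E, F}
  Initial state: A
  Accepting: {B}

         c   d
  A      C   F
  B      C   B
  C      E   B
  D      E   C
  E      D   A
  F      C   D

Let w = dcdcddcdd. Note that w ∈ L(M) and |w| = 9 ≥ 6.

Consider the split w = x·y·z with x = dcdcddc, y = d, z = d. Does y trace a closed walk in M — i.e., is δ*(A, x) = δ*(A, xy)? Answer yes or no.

Run of M on the first 8 characters of w = d c d c d d c d:
  step 0: A  (start)
  step 1: F  (read d: A→F)
  step 2: C  (read c: F→C)
  step 3: B  (read d: C→B)
  step 4: C  (read c: B→C)
  step 5: B  (read d: C→B)
  step 6: B  (read d: B→B)
  step 7: C  (read c: B→C)
  step 8: B  (read d: C→B)

After x (step 7): C. After xy (step 8): B.
They differ (C ≠ B), so y is not a cycle from the state after x; this split is not the one the pumping-lemma construction produces, and pumping y need not keep the string in L(M).

no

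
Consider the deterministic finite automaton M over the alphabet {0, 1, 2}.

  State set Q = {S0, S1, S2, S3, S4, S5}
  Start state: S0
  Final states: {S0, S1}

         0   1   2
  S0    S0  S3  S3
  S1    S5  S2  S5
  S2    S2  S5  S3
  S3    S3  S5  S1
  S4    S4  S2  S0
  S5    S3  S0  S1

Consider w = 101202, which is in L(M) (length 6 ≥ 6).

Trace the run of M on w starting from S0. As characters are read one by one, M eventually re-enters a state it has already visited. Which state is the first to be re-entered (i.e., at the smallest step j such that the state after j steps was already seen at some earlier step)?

Run of M on w = 1 0 1 2 0 2:
  step 0: S0  (start)
  step 1: S3  (read 1: S0→S3)
  step 2: S3  (read 0: S3→S3)   ← first repeat (S3 seen earlier)
  step 3: S5  (read 1: S3→S5)
  step 4: S1  (read 2: S5→S1)
  step 5: S5  (read 0: S1→S5)
  step 6: S1  (read 2: S5→S1)

The earliest repeat is at step j = 2: M is in S3, which it already visited at step i = 1.
Pumping length from the standard proof: p = 6 (the number of states). The repeated state found above gives |xy| = j ≤ 6 and |y| = j − i ≥ 1.

S3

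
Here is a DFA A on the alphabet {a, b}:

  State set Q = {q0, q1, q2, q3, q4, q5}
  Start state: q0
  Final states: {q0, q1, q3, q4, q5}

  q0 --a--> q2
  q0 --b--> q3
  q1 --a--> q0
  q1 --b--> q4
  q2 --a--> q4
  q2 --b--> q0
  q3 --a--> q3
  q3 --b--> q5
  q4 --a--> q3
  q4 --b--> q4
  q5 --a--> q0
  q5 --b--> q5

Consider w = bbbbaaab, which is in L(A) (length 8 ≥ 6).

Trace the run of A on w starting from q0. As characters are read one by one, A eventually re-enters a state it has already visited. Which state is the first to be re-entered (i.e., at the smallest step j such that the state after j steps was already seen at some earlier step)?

State sequence: q0 -b-> q3 -b-> q5 -b-> q5 -b-> q5 -a-> q0 -a-> q2 -a-> q4 -b-> q4
First repeat at step 3: q5 was already visited.

The earliest repeat is at step j = 3: A is in q5, which it already visited at step i = 2.
Pumping length from the standard proof: p = 6 (the number of states). The repeated state found above gives |xy| = j ≤ 6 and |y| = j − i ≥ 1.

q5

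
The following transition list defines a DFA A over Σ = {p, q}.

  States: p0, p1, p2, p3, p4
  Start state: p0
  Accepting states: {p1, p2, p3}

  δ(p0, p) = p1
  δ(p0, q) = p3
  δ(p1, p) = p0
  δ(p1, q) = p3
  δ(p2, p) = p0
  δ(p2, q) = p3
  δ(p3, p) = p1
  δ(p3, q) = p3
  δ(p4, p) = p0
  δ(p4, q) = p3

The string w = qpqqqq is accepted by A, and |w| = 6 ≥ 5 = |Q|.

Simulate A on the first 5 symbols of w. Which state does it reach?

p3

Run of A on the first 5 characters of w = q p q q q:
  step 0: p0  (start)
  step 1: p3  (read q: p0→p3)
  step 2: p1  (read p: p3→p1)
  step 3: p3  (read q: p1→p3)
  step 4: p3  (read q: p3→p3)
  step 5: p3  (read q: p3→p3)

After reading 5 characters, A is in state p3.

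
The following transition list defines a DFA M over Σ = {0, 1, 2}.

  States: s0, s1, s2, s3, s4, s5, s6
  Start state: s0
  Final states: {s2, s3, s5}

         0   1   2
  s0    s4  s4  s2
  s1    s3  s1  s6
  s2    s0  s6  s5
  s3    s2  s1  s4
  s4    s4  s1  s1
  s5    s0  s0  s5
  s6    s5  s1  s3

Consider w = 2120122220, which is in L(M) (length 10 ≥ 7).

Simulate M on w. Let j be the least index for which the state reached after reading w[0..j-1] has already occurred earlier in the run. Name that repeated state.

s2

State sequence: s0 -2-> s2 -1-> s6 -2-> s3 -0-> s2 -1-> s6 -2-> s3 -2-> s4 -2-> s1 -2-> s6 -0-> s5
First repeat at step 4: s2 was already visited.

The earliest repeat is at step j = 4: M is in s2, which it already visited at step i = 1.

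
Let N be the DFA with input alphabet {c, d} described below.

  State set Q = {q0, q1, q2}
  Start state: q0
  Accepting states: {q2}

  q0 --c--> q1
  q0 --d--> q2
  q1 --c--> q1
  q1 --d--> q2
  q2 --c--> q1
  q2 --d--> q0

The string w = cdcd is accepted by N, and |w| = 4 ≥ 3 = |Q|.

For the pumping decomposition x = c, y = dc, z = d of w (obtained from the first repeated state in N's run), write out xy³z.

xy^3z = c·dc·dc·dc·d = cdcdcdcd.
Reading y = dc takes N from q1 back to q1, so after x·y·y·y the machine is still in q1, and z then leads to the accepting state q2. Hence cdcdcdcd ∈ L(N).

cdcdcdcd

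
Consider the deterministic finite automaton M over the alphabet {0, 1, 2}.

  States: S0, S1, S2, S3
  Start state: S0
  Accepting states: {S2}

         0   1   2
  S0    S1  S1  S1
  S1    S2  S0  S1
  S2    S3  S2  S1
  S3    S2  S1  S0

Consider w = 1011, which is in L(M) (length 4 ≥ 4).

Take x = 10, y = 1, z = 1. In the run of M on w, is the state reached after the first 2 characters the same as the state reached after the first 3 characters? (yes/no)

Run of M on the first 3 characters of w = 1 0 1:
  step 0: S0  (start)
  step 1: S1  (read 1: S0→S1)
  step 2: S2  (read 0: S1→S2)
  step 3: S2  (read 1: S2→S2)

After x (step 2): S2. After xy (step 3): S2.
They match, so y = 1 drives M around a cycle from S2 back to itself; pumping y any number of times keeps M in S2 before reading z, and xyⁱz ∈ L(M) for every i ≥ 0.

yes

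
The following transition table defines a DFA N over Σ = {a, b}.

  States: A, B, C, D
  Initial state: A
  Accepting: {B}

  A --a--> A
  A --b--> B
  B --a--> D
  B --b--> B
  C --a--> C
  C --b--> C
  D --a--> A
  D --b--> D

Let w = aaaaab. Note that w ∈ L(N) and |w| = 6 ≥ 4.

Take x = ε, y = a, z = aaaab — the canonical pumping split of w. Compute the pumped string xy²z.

aaaaaab

xy^2z = ε·a·a·aaaab = aaaaaab.
Reading y = a takes N from A back to A, so after x·y·y the machine is still in A, and z then leads to the accepting state B. Hence aaaaaab ∈ L(N).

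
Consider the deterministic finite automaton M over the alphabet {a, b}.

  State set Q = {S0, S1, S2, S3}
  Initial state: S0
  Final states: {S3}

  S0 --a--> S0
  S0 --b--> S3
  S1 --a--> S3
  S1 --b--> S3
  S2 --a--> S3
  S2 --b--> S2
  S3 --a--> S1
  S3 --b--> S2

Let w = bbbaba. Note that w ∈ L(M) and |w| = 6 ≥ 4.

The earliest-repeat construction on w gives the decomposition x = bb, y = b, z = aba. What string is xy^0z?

bbaba

xy⁰z = xz = bb·aba = bbaba.
Reading y = b takes M from S2 back to S2, so after x the machine is still in S2, and z then leads to the accepting state S3. Hence bbaba ∈ L(M).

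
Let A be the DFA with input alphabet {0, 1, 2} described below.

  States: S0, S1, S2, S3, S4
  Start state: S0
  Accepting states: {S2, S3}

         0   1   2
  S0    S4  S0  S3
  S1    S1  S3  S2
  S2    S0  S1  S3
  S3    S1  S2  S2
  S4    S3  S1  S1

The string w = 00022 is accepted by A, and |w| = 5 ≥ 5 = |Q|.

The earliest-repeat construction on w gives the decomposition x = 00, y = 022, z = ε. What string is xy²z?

xy^2z = 00·022·022·ε = 00022022.
Reading y = 022 takes A from S3 back to S3, so after x·y·y the machine is still in S3, and z then leads to the accepting state S3. Hence 00022022 ∈ L(A).

00022022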